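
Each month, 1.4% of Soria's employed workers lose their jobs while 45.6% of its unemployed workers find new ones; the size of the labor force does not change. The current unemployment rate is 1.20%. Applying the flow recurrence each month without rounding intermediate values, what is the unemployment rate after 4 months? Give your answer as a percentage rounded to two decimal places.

Unemployment rate after four months ≈ 2.84%.

With a fixed labor force, u_{t+1} = u_t + s·(1−u_t) − f·u_t = u_t·(1−s−f) + s.
Here 1−s−f = 0.530 and s = 0.014.
u_1 = 0.012000 × 0.530 + 0.014 = 0.020360.
u_2 = 0.020360 × 0.530 + 0.014 = 0.024791.
u_3 = 0.024791 × 0.530 + 0.014 = 0.027139.
u_4 = 0.027139 × 0.530 + 0.014 = 0.028384.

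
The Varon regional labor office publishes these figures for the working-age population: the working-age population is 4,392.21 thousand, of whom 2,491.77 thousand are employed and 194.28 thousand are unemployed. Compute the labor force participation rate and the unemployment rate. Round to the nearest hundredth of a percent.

Labor force participation rate ≈ 61.15%; unemployment rate ≈ 7.23%.

Labor force = employed + unemployed = 2,491.77 + 194.28 = 2,686.05 thousand.
Unemployment rate = 194.28 / 2,686.05 = 7.23%.
Labor force participation rate = 2,686.05 / 4,392.21 = 61.15%.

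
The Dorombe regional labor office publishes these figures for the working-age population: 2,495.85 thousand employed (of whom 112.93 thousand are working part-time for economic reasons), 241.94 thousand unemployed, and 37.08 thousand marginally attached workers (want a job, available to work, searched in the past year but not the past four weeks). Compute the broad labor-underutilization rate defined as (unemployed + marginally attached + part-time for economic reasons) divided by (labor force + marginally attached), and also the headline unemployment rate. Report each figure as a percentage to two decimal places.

Labor force = 2,495.85 + 241.94 = 2,737.79 thousand.
Numerator = 241.94 + 37.08 + 112.93 = 391.95 thousand.
Denominator = 2,737.79 + 37.08 = 2,774.87 thousand.
Broad rate = 391.95 / 2,774.87 = 14.12%.
Headline unemployment rate = 241.94 / 2,737.79 = 8.84%.

Broad underutilization rate ≈ 14.12%; headline unemployment rate ≈ 8.84%.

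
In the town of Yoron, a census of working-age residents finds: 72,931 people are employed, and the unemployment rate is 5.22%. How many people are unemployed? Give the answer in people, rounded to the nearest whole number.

About 4,017 are unemployed.

Let U be the number unemployed. The labor force is E + U, and U/(E+U) = 0.0522.
So U = 0.0522 × 72,931 / (1 − 0.0522) = 3807.00 / 0.9478 ≈ 4,017.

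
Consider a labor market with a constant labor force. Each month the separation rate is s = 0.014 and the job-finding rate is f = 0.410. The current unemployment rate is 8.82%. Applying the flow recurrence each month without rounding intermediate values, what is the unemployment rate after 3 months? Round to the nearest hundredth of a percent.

Unemployment rate after three months ≈ 4.36%.

With a fixed labor force, u_{t+1} = u_t + s·(1−u_t) − f·u_t = u_t·(1−s−f) + s.
Here 1−s−f = 0.576 and s = 0.014.
u_1 = 0.088200 × 0.576 + 0.014 = 0.064803.
u_2 = 0.064803 × 0.576 + 0.014 = 0.051327.
u_3 = 0.051327 × 0.576 + 0.014 = 0.043564.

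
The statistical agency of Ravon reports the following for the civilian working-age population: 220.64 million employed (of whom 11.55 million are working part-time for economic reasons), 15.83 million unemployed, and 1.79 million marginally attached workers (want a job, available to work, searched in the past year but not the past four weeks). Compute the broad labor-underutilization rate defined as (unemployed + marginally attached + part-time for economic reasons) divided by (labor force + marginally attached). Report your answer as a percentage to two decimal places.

Broad underutilization rate ≈ 12.24%.

Labor force = 220.64 + 15.83 = 236.47 million.
Numerator = 15.83 + 1.79 + 11.55 = 29.17 million.
Denominator = 236.47 + 1.79 = 238.26 million.
Broad rate = 29.17 / 238.26 = 12.24%.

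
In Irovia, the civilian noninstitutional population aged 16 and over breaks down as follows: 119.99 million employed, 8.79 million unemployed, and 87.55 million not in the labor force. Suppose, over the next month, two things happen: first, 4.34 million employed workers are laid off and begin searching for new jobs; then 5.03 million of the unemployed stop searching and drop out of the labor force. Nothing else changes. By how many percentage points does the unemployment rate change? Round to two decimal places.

Initially, labor force = 119.99 + 8.79 = 128.78 million, so u = 8.79/128.78 = 6.83%.
After the first change, employed falls and unemployed rises by 4.34; labor force unchanged → E = 115.65, U = 13.13, labor force = 128.78 million.
After the second change, unemployed and labor force both fall by 5.03 → E = 115.65, U = 8.10, labor force = 123.75 million.
New unemployment rate = 8.10 / 123.75 = 6.55%.
Change = 6.55% − 6.83% = −0.28 percentage points.

The unemployment rate changes by −0.28 percentage points.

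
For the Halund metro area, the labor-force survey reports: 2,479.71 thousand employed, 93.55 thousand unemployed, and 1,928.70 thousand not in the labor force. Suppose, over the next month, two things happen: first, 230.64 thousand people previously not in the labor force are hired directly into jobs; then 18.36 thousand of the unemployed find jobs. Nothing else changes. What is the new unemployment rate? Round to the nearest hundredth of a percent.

New unemployment rate ≈ 2.68%.

Initially, labor force = 2,479.71 + 93.55 = 2,573.26 thousand, so u = 93.55/2,573.26 = 3.64%.
After the first change, employed and labor force both rise by 230.64; unemployed unchanged → E = 2,710.35, U = 93.55, labor force = 2,803.90 thousand.
After the second change, unemployed falls and employed rises by 18.36; labor force unchanged → E = 2,728.71, U = 75.19, labor force = 2,803.90 thousand.
New unemployment rate = 75.19 / 2,803.90 = 2.68%.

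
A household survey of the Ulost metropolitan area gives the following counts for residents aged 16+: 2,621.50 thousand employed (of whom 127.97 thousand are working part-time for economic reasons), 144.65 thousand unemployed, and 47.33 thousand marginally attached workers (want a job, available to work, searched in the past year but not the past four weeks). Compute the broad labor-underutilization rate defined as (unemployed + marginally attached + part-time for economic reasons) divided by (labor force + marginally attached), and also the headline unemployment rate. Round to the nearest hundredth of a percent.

Broad underutilization rate ≈ 11.37%; headline unemployment rate ≈ 5.23%.

Labor force = 2,621.50 + 144.65 = 2,766.15 thousand.
Numerator = 144.65 + 47.33 + 127.97 = 319.95 thousand.
Denominator = 2,766.15 + 47.33 = 2,813.48 thousand.
Broad rate = 319.95 / 2,813.48 = 11.37%.
Headline unemployment rate = 144.65 / 2,766.15 = 5.23%.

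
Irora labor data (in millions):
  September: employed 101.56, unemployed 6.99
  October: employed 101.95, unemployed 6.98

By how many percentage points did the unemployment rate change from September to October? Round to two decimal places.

September: labor force = 101.56 + 6.99 = 108.55; u = 6.99/108.55 = 6.44%.
October: labor force = 101.95 + 6.98 = 108.93; u = 6.98/108.93 = 6.41%.
Change = 6.41% − 6.44% = −0.03 pp.

The unemployment rate changed by −0.03 percentage points.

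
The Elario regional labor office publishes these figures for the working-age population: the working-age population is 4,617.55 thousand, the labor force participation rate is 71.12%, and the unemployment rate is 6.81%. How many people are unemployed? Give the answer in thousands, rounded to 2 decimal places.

Labor force = 0.7112 × 4,617.55 = 3,284.00 thousand.
Unemployed = 0.0681 × 3,284.00 ≈ 223.64 thousand.

About 223.64 thousand are unemployed.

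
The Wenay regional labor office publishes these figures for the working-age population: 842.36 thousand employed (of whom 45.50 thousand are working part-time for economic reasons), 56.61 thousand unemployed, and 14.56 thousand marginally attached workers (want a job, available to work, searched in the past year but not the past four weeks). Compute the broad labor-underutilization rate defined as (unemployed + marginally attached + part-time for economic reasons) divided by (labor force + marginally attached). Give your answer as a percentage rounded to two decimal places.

Broad underutilization rate ≈ 12.77%.

Labor force = 842.36 + 56.61 = 898.97 thousand.
Numerator = 56.61 + 14.56 + 45.50 = 116.67 thousand.
Denominator = 898.97 + 14.56 = 913.53 thousand.
Broad rate = 116.67 / 913.53 = 12.77%.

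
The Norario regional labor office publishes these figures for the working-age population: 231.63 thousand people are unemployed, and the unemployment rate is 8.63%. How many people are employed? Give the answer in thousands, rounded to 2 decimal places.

About 2,452.38 thousand are employed.

Labor force = U / u = 231.63 / 0.0863 ≈ 2,684.01 thousand.
Employed = labor force − unemployed = 2,684.01 − 231.63 = 2,452.38 thousand.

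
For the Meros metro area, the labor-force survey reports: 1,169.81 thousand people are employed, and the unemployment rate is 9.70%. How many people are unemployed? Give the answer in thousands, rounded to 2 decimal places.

Let U be the number unemployed. The labor force is E + U, and U/(E+U) = 0.0970.
So U = 0.0970 × 1,169.81 / (1 − 0.0970) = 113.4716 / 0.9030 ≈ 125.66 thousand.

About 125.66 thousand are unemployed.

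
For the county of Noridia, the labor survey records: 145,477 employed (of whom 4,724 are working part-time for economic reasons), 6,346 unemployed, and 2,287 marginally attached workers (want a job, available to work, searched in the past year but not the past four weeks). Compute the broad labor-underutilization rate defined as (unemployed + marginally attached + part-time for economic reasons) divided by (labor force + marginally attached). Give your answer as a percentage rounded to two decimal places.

Labor force = 145,477 + 6,346 = 151,823.
Numerator = 6,346 + 2,287 + 4,724 = 13,357.
Denominator = 151,823 + 2,287 = 154,110.
Broad rate = 13,357 / 154,110 = 8.67%.

Broad underutilization rate ≈ 8.67%.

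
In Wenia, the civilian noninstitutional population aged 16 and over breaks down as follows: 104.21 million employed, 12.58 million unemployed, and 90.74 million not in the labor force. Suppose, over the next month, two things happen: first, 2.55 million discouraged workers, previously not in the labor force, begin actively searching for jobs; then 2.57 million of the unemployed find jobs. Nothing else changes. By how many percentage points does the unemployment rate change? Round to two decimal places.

Initially, labor force = 104.21 + 12.58 = 116.79 million, so u = 12.58/116.79 = 10.77%.
After the first change, unemployed and labor force both rise by 2.55 → E = 104.21, U = 15.13, labor force = 119.34 million.
After the second change, unemployed falls and employed rises by 2.57; labor force unchanged → E = 106.78, U = 12.56, labor force = 119.34 million.
New unemployment rate = 12.56 / 119.34 = 10.52%.
Change = 10.52% − 10.77% = −0.25 percentage points.

The unemployment rate changes by −0.25 percentage points.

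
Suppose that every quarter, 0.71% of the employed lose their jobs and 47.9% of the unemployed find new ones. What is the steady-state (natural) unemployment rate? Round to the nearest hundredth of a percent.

At steady state the flows balance: s·E = f·U, so U/(E+U) = s/(s+f).
u* = 0.71 / (0.71 + 47.9) = 0.71 / 48.61 = 1.46%.

Steady-state unemployment rate ≈ 1.46%.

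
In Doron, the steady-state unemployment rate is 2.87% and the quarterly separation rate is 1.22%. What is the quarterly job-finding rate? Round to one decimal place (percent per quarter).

Job-finding rate ≈ 41.3% per quarter.

From u* = s/(s+f): f = s·(1−u)/u.
f = 1.22 × (1 − 0.0287) / 0.0287 = 1.1850 / 0.0287 ≈ 41.3% per quarter.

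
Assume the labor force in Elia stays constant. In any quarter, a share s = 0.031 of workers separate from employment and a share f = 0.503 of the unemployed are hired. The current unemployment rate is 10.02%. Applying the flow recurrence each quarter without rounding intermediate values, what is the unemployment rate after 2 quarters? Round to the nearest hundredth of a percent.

Unemployment rate after two quarters ≈ 6.72%.

With a fixed labor force, u_{t+1} = u_t + s·(1−u_t) − f·u_t = u_t·(1−s−f) + s.
Here 1−s−f = 0.466 and s = 0.031.
u_1 = 0.100200 × 0.466 + 0.031 = 0.077693.
u_2 = 0.077693 × 0.466 + 0.031 = 0.067205.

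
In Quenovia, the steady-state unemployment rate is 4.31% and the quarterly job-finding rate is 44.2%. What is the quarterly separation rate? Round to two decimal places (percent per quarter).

Separation rate ≈ 1.99% per quarter.

From u* = s/(s+f): s = u·f/(1−u).
s = 0.0431 × 44.2 / (1 − 0.0431) = 1.9050 / 0.9569 ≈ 1.99% per quarter.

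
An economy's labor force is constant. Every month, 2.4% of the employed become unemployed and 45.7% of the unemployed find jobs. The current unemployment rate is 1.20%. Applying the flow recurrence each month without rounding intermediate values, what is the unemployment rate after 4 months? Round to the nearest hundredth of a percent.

Unemployment rate after four months ≈ 4.71%.

With a fixed labor force, u_{t+1} = u_t + s·(1−u_t) − f·u_t = u_t·(1−s−f) + s.
Here 1−s−f = 0.519 and s = 0.024.
u_1 = 0.012000 × 0.519 + 0.024 = 0.030228.
u_2 = 0.030228 × 0.519 + 0.024 = 0.039688.
u_3 = 0.039688 × 0.519 + 0.024 = 0.044598.
u_4 = 0.044598 × 0.519 + 0.024 = 0.047146.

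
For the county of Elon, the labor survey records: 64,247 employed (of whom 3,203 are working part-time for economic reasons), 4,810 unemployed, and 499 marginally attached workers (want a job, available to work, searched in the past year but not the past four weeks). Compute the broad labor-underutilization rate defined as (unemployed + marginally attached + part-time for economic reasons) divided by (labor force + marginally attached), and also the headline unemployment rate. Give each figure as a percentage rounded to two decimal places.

Broad underutilization rate ≈ 12.24%; headline unemployment rate ≈ 6.97%.

Labor force = 64,247 + 4,810 = 69,057.
Numerator = 4,810 + 499 + 3,203 = 8,512.
Denominator = 69,057 + 499 = 69,556.
Broad rate = 8,512 / 69,556 = 12.24%.
Headline unemployment rate = 4,810 / 69,057 = 6.97%.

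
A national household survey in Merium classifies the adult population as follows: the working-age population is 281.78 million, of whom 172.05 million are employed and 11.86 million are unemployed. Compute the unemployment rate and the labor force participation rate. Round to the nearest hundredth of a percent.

Unemployment rate ≈ 6.45%; labor force participation rate ≈ 65.27%.

Labor force = employed + unemployed = 172.05 + 11.86 = 183.91 million.
Unemployment rate = 11.86 / 183.91 = 6.45%.
Labor force participation rate = 183.91 / 281.78 = 65.27%.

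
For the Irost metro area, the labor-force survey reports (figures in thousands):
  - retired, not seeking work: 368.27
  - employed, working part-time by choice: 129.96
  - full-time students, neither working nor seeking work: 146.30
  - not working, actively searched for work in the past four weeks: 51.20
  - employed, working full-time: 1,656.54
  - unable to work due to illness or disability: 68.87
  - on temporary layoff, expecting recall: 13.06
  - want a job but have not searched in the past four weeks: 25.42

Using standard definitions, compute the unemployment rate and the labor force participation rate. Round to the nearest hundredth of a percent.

Unemployment rate ≈ 3.47%; labor force participation rate ≈ 75.25%.

Employed = 129.96 + 1,656.54 = 1,786.50 thousand.
Unemployed = 51.20 + 13.06 = 64.26 thousand (jobless and actively searching, or on temporary layoff).
Labor force = 1,786.50 + 64.26 = 1,850.76 thousand.
Not in labor force = 368.27 + 146.30 + 68.87 + 25.42 = 608.86 thousand (those not working and not actively searching are outside the labor force — including those who want a job but have given up searching).
Civilian working-age population = 1,850.76 + 608.86 = 2,459.62 thousand.
Unemployment rate = 64.26 / 1,850.76 = 3.47%.
Labor force participation rate = 1,850.76 / 2,459.62 = 75.25%.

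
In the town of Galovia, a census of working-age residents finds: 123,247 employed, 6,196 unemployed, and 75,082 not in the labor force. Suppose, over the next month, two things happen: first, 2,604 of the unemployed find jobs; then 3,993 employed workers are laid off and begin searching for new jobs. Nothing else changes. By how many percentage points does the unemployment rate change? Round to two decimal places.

Initially, labor force = 123,247 + 6,196 = 129,443, so u = 6,196/129,443 = 4.79%.
After the first change, unemployed falls and employed rises by 2,604; labor force unchanged → E = 125,851, U = 3,592, labor force = 129,443.
After the second change, employed falls and unemployed rises by 3,993; labor force unchanged → E = 121,858, U = 7,585, labor force = 129,443.
New unemployment rate = 7,585 / 129,443 = 5.86%.
Change = 5.86% − 4.79% = +1.07 percentage points.

The unemployment rate changes by +1.07 percentage points.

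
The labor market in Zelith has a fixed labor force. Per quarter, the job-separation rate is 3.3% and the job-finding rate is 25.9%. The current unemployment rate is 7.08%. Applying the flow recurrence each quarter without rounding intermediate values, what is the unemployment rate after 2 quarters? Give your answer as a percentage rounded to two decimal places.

With a fixed labor force, u_{t+1} = u_t + s·(1−u_t) − f·u_t = u_t·(1−s−f) + s.
Here 1−s−f = 0.708 and s = 0.033.
u_1 = 0.070800 × 0.708 + 0.033 = 0.083126.
u_2 = 0.083126 × 0.708 + 0.033 = 0.091853.

Unemployment rate after two quarters ≈ 9.19%.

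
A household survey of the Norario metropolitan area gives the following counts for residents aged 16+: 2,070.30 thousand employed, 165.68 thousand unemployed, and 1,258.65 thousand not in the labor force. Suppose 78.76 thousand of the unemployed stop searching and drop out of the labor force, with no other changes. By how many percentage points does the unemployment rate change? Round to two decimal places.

The unemployment rate changes by −3.38 percentage points.

Initially, labor force = 2,070.30 + 165.68 = 2,235.98 thousand, so u = 165.68/2,235.98 = 7.41%.
After the change, unemployed and labor force both fall by 78.76 → E = 2,070.30, U = 86.92, labor force = 2,157.22 thousand.
New unemployment rate = 86.92 / 2,157.22 = 4.03%.
Change = 4.03% − 7.41% = −3.38 percentage points.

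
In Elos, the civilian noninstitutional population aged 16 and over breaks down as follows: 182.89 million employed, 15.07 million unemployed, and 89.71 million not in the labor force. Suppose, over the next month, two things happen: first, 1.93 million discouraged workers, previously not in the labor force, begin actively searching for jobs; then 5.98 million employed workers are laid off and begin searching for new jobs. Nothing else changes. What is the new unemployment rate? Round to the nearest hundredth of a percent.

Initially, labor force = 182.89 + 15.07 = 197.96 million, so u = 15.07/197.96 = 7.61%.
After the first change, unemployed and labor force both rise by 1.93 → E = 182.89, U = 17.00, labor force = 199.89 million.
After the second change, employed falls and unemployed rises by 5.98; labor force unchanged → E = 176.91, U = 22.98, labor force = 199.89 million.
New unemployment rate = 22.98 / 199.89 = 11.50%.

New unemployment rate ≈ 11.50%.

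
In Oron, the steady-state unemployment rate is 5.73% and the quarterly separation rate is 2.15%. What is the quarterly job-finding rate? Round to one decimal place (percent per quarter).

From u* = s/(s+f): f = s·(1−u)/u.
f = 2.15 × (1 − 0.0573) / 0.0573 = 2.0268 / 0.0573 ≈ 35.4% per quarter.

Job-finding rate ≈ 35.4% per quarter.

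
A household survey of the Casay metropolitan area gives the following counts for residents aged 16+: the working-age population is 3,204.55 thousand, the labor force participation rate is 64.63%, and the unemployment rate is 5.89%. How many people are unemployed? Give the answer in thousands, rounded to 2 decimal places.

About 121.99 thousand are unemployed.

Labor force = 0.6463 × 3,204.55 = 2,071.10 thousand.
Unemployed = 0.0589 × 2,071.10 ≈ 121.99 thousand.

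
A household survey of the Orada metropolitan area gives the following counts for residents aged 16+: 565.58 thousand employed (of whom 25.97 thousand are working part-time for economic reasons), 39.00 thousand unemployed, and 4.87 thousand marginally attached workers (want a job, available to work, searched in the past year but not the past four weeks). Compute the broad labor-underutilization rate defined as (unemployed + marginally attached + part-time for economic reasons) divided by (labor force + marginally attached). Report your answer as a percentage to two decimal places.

Labor force = 565.58 + 39.00 = 604.58 thousand.
Numerator = 39.00 + 4.87 + 25.97 = 69.84 thousand.
Denominator = 604.58 + 4.87 = 609.45 thousand.
Broad rate = 69.84 / 609.45 = 11.46%.

Broad underutilization rate ≈ 11.46%.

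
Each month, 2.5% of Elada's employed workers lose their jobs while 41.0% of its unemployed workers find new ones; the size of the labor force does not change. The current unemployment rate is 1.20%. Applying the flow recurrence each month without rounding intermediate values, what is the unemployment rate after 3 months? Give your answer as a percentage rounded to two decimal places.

With a fixed labor force, u_{t+1} = u_t + s·(1−u_t) − f·u_t = u_t·(1−s−f) + s.
Here 1−s−f = 0.565 and s = 0.025.
u_1 = 0.012000 × 0.565 + 0.025 = 0.031780.
u_2 = 0.031780 × 0.565 + 0.025 = 0.042956.
u_3 = 0.042956 × 0.565 + 0.025 = 0.049270.

Unemployment rate after three months ≈ 4.93%.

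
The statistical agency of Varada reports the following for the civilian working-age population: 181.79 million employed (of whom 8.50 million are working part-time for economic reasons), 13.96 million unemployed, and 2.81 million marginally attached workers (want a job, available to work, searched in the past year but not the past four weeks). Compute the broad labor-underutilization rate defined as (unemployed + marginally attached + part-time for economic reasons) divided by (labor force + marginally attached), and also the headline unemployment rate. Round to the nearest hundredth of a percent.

Broad underutilization rate ≈ 12.73%; headline unemployment rate ≈ 7.13%.

Labor force = 181.79 + 13.96 = 195.75 million.
Numerator = 13.96 + 2.81 + 8.50 = 25.27 million.
Denominator = 195.75 + 2.81 = 198.56 million.
Broad rate = 25.27 / 198.56 = 12.73%.
Headline unemployment rate = 13.96 / 195.75 = 7.13%.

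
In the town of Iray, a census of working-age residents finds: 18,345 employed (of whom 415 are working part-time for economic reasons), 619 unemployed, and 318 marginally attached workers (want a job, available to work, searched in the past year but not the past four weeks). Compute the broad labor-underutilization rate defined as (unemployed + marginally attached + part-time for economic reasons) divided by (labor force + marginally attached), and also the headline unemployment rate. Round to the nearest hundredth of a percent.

Labor force = 18,345 + 619 = 18,964.
Numerator = 619 + 318 + 415 = 1,352.
Denominator = 18,964 + 318 = 19,282.
Broad rate = 1,352 / 19,282 = 7.01%.
Headline unemployment rate = 619 / 18,964 = 3.26%.

Broad underutilization rate ≈ 7.01%; headline unemployment rate ≈ 3.26%.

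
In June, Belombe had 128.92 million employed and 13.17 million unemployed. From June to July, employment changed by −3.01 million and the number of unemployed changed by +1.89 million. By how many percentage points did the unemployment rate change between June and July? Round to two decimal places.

June: labor force = 128.92 + 13.17 = 142.09; u = 13.17/142.09 = 9.27%.
July: labor force = 125.91 + 15.06 = 140.97; u = 15.06/140.97 = 10.68%.
Change = 10.68% − 9.27% = +1.41 pp.

The unemployment rate changed by +1.41 percentage points.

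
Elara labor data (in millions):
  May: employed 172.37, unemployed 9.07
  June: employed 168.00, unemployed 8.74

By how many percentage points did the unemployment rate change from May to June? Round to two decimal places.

May: labor force = 172.37 + 9.07 = 181.44; u = 9.07/181.44 = 5.00%.
June: labor force = 168.00 + 8.74 = 176.74; u = 8.74/176.74 = 4.95%.
Change = 4.95% − 5.00% = −0.05 pp.

The unemployment rate changed by −0.05 percentage points.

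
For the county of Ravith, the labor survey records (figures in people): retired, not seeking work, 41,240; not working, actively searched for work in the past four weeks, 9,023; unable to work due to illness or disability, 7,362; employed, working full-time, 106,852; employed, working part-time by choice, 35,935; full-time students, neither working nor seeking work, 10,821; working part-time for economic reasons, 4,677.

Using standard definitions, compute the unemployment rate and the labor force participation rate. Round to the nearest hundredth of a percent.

Unemployment rate ≈ 5.77%; labor force participation rate ≈ 72.48%.

Employed = 106,852 + 35,935 + 4,677 = 147,464 (anyone who worked, including part-time for economic reasons, counts as employed).
Unemployed = 9,023.
Labor force = 147,464 + 9,023 = 156,487.
Not in labor force = 41,240 + 7,362 + 10,821 = 59,423 (those not working and not actively searching are outside the labor force).
Civilian working-age population = 156,487 + 59,423 = 215,910.
Unemployment rate = 9,023 / 156,487 = 5.77%.
Labor force participation rate = 156,487 / 215,910 = 72.48%.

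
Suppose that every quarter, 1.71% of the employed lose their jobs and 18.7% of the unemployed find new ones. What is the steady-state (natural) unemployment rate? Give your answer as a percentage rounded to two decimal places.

Steady-state unemployment rate ≈ 8.38%.

At steady state the flows balance: s·E = f·U, so U/(E+U) = s/(s+f).
u* = 1.71 / (1.71 + 18.7) = 1.71 / 20.41 = 8.38%.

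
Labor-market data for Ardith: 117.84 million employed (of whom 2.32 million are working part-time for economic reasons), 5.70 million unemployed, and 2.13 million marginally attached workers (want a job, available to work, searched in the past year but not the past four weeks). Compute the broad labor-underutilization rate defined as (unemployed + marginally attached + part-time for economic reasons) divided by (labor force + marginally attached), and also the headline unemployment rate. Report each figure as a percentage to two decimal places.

Labor force = 117.84 + 5.70 = 123.54 million.
Numerator = 5.70 + 2.13 + 2.32 = 10.15 million.
Denominator = 123.54 + 2.13 = 125.67 million.
Broad rate = 10.15 / 125.67 = 8.08%.
Headline unemployment rate = 5.70 / 123.54 = 4.61%.

Broad underutilization rate ≈ 8.08%; headline unemployment rate ≈ 4.61%.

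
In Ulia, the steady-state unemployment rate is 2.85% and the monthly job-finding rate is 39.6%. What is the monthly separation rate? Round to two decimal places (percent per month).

From u* = s/(s+f): s = u·f/(1−u).
s = 0.0285 × 39.6 / (1 − 0.0285) = 1.1286 / 0.9715 ≈ 1.16% per month.

Separation rate ≈ 1.16% per month.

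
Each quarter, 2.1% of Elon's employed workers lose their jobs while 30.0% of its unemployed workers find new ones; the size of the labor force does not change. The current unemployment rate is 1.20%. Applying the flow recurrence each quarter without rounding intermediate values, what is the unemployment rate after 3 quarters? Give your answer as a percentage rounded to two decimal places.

Unemployment rate after three quarters ≈ 4.87%.

With a fixed labor force, u_{t+1} = u_t + s·(1−u_t) − f·u_t = u_t·(1−s−f) + s.
Here 1−s−f = 0.679 and s = 0.021.
u_1 = 0.012000 × 0.679 + 0.021 = 0.029148.
u_2 = 0.029148 × 0.679 + 0.021 = 0.040791.
u_3 = 0.040791 × 0.679 + 0.021 = 0.048697.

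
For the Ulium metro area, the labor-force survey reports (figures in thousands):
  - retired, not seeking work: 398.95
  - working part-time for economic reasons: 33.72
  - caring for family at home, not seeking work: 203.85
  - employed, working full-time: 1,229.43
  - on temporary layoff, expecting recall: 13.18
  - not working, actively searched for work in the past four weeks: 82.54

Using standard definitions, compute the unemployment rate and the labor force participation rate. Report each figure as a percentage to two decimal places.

Unemployment rate ≈ 7.04%; labor force participation rate ≈ 69.27%.

Employed = 33.72 + 1,229.43 = 1,263.15 thousand (anyone who worked, including part-time for economic reasons, counts as employed).
Unemployed = 13.18 + 82.54 = 95.72 thousand (jobless and actively searching, or on temporary layoff).
Labor force = 1,263.15 + 95.72 = 1,358.87 thousand.
Not in labor force = 398.95 + 203.85 = 602.80 thousand (those not working and not actively searching are outside the labor force).
Civilian working-age population = 1,358.87 + 602.80 = 1,961.67 thousand.
Unemployment rate = 95.72 / 1,358.87 = 7.04%.
Labor force participation rate = 1,358.87 / 1,961.67 = 69.27%.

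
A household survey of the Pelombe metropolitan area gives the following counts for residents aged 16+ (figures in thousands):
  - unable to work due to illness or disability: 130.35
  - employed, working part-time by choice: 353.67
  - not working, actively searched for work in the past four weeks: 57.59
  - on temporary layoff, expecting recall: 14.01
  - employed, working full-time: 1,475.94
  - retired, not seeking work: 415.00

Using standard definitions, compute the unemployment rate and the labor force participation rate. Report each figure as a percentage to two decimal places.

Unemployment rate ≈ 3.77%; labor force participation rate ≈ 77.71%.

Employed = 353.67 + 1,475.94 = 1,829.61 thousand.
Unemployed = 57.59 + 14.01 = 71.60 thousand (jobless and actively searching, or on temporary layoff).
Labor force = 1,829.61 + 71.60 = 1,901.21 thousand.
Not in labor force = 130.35 + 415.00 = 545.35 thousand (those not working and not actively searching are outside the labor force).
Civilian working-age population = 1,901.21 + 545.35 = 2,446.56 thousand.
Unemployment rate = 71.60 / 1,901.21 = 3.77%.
Labor force participation rate = 1,901.21 / 2,446.56 = 77.71%.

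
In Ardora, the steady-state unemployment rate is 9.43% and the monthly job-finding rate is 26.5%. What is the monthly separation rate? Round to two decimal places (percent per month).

Separation rate ≈ 2.76% per month.

From u* = s/(s+f): s = u·f/(1−u).
s = 0.0943 × 26.5 / (1 − 0.0943) = 2.4989 / 0.9057 ≈ 2.76% per month.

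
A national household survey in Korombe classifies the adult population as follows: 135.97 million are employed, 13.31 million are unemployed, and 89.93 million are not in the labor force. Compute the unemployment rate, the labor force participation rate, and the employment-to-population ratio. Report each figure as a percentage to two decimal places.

Labor force = employed + unemployed = 135.97 + 13.31 = 149.28 million.
Working-age population = 149.28 + 89.93 = 239.21 million.
Unemployment rate = 13.31 / 149.28 = 8.92%.
Labor force participation rate = 149.28 / 239.21 = 62.41%.
Employment-population ratio = 135.97 / 239.21 = 56.84%.

Unemployment rate ≈ 8.92%; labor force participation rate ≈ 62.41%; employment-population ratio ≈ 56.84%.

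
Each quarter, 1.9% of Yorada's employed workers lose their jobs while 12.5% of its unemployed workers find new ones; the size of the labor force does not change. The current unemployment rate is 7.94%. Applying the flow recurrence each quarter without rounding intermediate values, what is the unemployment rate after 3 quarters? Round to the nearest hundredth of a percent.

With a fixed labor force, u_{t+1} = u_t + s·(1−u_t) − f·u_t = u_t·(1−s−f) + s.
Here 1−s−f = 0.856 and s = 0.019.
u_1 = 0.079400 × 0.856 + 0.019 = 0.086966.
u_2 = 0.086966 × 0.856 + 0.019 = 0.093443.
u_3 = 0.093443 × 0.856 + 0.019 = 0.098987.

Unemployment rate after three quarters ≈ 9.90%.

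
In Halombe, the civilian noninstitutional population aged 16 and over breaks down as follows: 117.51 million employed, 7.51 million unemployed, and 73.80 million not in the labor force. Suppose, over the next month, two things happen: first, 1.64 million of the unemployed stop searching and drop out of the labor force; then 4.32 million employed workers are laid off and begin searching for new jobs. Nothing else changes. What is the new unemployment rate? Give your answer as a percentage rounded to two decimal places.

Initially, labor force = 117.51 + 7.51 = 125.02 million, so u = 7.51/125.02 = 6.01%.
After the first change, unemployed and labor force both fall by 1.64 → E = 117.51, U = 5.87, labor force = 123.38 million.
After the second change, employed falls and unemployed rises by 4.32; labor force unchanged → E = 113.19, U = 10.19, labor force = 123.38 million.
New unemployment rate = 10.19 / 123.38 = 8.26%.

New unemployment rate ≈ 8.26%.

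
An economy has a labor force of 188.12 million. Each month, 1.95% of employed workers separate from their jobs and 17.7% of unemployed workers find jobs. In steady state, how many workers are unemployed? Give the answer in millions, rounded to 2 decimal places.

Steady-state unemployment rate u* = s/(s+f) = 1.95/(1.95+17.7) = 0.099237.
Unemployed = u* × labor force = 0.099237 × 188.12 ≈ 18.67 million.

About 18.67 million are unemployed in steady state.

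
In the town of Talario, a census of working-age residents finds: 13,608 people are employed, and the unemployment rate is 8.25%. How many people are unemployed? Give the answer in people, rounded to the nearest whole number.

About 1,224 are unemployed.

Let U be the number unemployed. The labor force is E + U, and U/(E+U) = 0.0825.
So U = 0.0825 × 13,608 / (1 − 0.0825) = 1122.66 / 0.9175 ≈ 1,224.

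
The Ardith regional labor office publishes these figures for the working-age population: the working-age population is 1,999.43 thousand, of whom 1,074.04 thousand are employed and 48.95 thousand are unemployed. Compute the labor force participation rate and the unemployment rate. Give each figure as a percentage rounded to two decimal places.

Labor force participation rate ≈ 56.17%; unemployment rate ≈ 4.36%.

Labor force = employed + unemployed = 1,074.04 + 48.95 = 1,122.99 thousand.
Unemployment rate = 48.95 / 1,122.99 = 4.36%.
Labor force participation rate = 1,122.99 / 1,999.43 = 56.17%.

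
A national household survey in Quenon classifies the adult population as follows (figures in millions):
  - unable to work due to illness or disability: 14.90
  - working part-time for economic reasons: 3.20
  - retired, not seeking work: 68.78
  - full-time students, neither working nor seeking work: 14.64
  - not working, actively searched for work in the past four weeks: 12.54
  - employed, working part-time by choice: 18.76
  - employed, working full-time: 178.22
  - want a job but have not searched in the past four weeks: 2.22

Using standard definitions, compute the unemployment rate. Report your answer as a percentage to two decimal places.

Unemployment rate ≈ 5.90%.

Employed = 3.20 + 18.76 + 178.22 = 200.18 million (anyone who worked, including part-time for economic reasons, counts as employed).
Unemployed = 12.54 million.
Labor force = 200.18 + 12.54 = 212.72 million.
Unemployment rate = 12.54 / 212.72 = 5.90%.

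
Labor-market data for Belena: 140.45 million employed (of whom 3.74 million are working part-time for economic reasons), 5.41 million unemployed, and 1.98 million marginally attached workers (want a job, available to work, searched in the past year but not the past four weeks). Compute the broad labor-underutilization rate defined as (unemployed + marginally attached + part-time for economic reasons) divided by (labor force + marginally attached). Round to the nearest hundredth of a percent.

Labor force = 140.45 + 5.41 = 145.86 million.
Numerator = 5.41 + 1.98 + 3.74 = 11.13 million.
Denominator = 145.86 + 1.98 = 147.84 million.
Broad rate = 11.13 / 147.84 = 7.53%.

Broad underutilization rate ≈ 7.53%.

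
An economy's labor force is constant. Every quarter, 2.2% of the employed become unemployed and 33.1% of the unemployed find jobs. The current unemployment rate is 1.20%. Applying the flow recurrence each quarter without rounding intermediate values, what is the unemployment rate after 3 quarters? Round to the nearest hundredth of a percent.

With a fixed labor force, u_{t+1} = u_t + s·(1−u_t) − f·u_t = u_t·(1−s−f) + s.
Here 1−s−f = 0.647 and s = 0.022.
u_1 = 0.012000 × 0.647 + 0.022 = 0.029764.
u_2 = 0.029764 × 0.647 + 0.022 = 0.041257.
u_3 = 0.041257 × 0.647 + 0.022 = 0.048693.

Unemployment rate after three quarters ≈ 4.87%.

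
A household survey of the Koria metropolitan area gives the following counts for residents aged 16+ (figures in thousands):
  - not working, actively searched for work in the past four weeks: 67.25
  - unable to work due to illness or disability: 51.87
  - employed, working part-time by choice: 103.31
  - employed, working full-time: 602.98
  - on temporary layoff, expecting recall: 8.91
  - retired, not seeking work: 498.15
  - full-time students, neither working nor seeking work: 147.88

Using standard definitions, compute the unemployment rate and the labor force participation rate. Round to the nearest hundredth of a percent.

Unemployment rate ≈ 9.73%; labor force participation rate ≈ 52.86%.

Employed = 103.31 + 602.98 = 706.29 thousand.
Unemployed = 67.25 + 8.91 = 76.16 thousand (jobless and actively searching, or on temporary layoff).
Labor force = 706.29 + 76.16 = 782.45 thousand.
Not in labor force = 51.87 + 498.15 + 147.88 = 697.90 thousand (those not working and not actively searching are outside the labor force).
Civilian working-age population = 782.45 + 697.90 = 1,480.35 thousand.
Unemployment rate = 76.16 / 782.45 = 9.73%.
Labor force participation rate = 782.45 / 1,480.35 = 52.86%.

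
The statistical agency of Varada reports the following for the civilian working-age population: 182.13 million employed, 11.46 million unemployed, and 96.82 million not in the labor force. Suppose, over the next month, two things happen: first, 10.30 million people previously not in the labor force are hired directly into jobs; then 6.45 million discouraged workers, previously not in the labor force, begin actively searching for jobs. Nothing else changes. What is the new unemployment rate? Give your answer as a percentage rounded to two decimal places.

New unemployment rate ≈ 8.51%.

Initially, labor force = 182.13 + 11.46 = 193.59 million, so u = 11.46/193.59 = 5.92%.
After the first change, employed and labor force both rise by 10.30; unemployed unchanged → E = 192.43, U = 11.46, labor force = 203.89 million.
After the second change, unemployed and labor force both rise by 6.45 → E = 192.43, U = 17.91, labor force = 210.34 million.
New unemployment rate = 17.91 / 210.34 = 8.51%.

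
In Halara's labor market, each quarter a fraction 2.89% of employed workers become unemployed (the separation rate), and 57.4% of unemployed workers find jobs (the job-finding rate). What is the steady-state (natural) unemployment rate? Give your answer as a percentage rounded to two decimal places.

Steady-state unemployment rate ≈ 4.79%.

At steady state the flows balance: s·E = f·U, so U/(E+U) = s/(s+f).
u* = 2.89 / (2.89 + 57.4) = 2.89 / 60.29 = 4.79%.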